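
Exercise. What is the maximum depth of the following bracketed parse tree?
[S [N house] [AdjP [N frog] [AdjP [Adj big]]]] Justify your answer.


Count bracket nesting levels:
'[' at pos 0: depth = 1
'[' at pos 3: depth = 2
'[' at pos 13: depth = 2
'[' at pos 19: depth = 3
'[' at pos 28: depth = 3
'[' at pos 34: depth = 4
Maximum depth reached: 4

4


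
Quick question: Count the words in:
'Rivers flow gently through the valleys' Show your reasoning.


Split into words: Rivers | flow | gently | through | the | valleys = 6 words.

6


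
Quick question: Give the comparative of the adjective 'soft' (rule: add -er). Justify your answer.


Apply comparative formation (add -er): 'soft' -> 'softer'.

softer


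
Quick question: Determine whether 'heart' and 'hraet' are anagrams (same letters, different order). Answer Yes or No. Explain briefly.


Sorted letters of 'heart': 'aehrt'
Sorted letters of 'hraet': 'aehrt'
They match.

Yes


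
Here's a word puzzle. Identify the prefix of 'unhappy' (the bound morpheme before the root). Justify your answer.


The word 'unhappy' = 'un' (prefix) + 'happy' (root). The prefix is 'un'.

un


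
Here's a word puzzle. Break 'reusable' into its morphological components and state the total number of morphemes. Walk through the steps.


Step 1: Identify prefix: 're' (meaning: again)
Step 2: Identify root: 'use'
Step 3: Identify suffix(es): 'able'
Decomposition: re- (prefix: again) + use (root) + -able (suffix: capable of)
Total morphemes: 3

3 morphemes (re- (prefix: again) + use (root) + -able (suffix: capable of))


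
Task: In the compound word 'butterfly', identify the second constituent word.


Split 'butterfly' into 'butter' + 'fly'. The second part is 'fly'.

fly


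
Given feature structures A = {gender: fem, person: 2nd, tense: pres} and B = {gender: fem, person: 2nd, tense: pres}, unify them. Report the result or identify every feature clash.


Compare features:
gender: A=fem vs B=fem -> unified: fem
person: A=2nd vs B=2nd -> unified: 2nd
tense: A=pres vs B=pres -> unified: pres
No clashes found.

Unified: {gender: fem, person: 2nd, tense: pres}


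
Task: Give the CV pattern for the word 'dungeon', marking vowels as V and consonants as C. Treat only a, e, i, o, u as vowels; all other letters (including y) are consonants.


Letter mapping: d = C, u = V, n = C, g = C, e = V, o = V, n = C.

CVCCVVC


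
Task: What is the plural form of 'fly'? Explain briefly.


Apply rule: Change -y to -ies (consonant + y). 'fly' becomes 'flies'.

flies


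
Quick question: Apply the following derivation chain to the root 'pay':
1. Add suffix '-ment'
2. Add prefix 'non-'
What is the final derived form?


Step 1: Add suffix '-ment' to 'pay' = 'payment'
Step 2: Add prefix 'non-' to 'payment' = 'nonpayment'

nonpayment


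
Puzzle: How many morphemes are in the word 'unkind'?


Decomposition: un- (prefix) + kind (root) = 2 morpheme(s)

2 morphemes


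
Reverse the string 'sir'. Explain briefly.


Reverse 'sir' character by character: 'ris'.

ris


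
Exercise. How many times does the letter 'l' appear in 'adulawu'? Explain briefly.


Letter 'l' in 'adulawu': found at position(s) 4 = 1 occurrence(s).

1


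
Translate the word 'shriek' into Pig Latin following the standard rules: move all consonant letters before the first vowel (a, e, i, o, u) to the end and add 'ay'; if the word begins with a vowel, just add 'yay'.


'shriek': move consonant cluster 'shr' to end and add 'ay': 'iekshray'.

iekshray


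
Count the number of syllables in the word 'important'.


Break 'important' into syllables: im-por-tant -> im | por | tant = 3 syllables

3 syllables


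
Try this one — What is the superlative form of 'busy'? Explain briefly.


Apply superlative formation (consonant + y: change y to i, add -est): 'busy' -> 'busiest'.

busiest


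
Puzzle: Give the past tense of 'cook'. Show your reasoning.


Apply rule: Add -ed. 'cook' becomes 'cooked'.

cooked


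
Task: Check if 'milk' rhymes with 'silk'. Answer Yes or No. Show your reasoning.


Rime (stressed vowel + following sounds) of 'milk': -ilk = /ɪlk/
Rime of 'silk': -ilk = /ɪlk/
/ɪlk/ and /ɪlk/ are the same ending sound, so the words rhyme.

Yes


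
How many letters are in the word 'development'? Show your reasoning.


Spell out 'development' and number each letter: d(1), e(2), v(3), e(4), l(5), o(6), p(7), m(8), e(9), n(10), t(11). Total: 11 letters.

11


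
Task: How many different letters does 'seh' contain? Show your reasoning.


Unique letters in 'seh': {e, h, s} = 3 distinct letters.

3


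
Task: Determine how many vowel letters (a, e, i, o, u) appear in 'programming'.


Vowels in 'programming': o, a, i = 3 vowels.

3


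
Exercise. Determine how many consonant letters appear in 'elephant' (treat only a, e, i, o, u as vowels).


Consonants in 'elephant': l, p, h, n, t = 5 consonants.

5


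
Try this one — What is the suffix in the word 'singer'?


The word 'singer' = 'sing' (root) + '-er' (suffix). The suffix is '-er'.

er


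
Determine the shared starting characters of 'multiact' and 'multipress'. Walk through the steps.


Compare from the start: 5 characters match: 'multi'. Mismatch at position 6: 'a' vs 'p'.

multi


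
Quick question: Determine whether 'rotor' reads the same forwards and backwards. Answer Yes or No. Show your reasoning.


Forward: 'rotor'
Reversed: 'rotor'
They are identical.

Yes


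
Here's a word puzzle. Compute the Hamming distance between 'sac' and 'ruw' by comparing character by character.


Alignment:
Position 1: 's' vs 'r' = DIFFER
Position 2: 'a' vs 'u' = DIFFER
Position 3: 'c' vs 'w' = DIFFER
Total differences: 3

3


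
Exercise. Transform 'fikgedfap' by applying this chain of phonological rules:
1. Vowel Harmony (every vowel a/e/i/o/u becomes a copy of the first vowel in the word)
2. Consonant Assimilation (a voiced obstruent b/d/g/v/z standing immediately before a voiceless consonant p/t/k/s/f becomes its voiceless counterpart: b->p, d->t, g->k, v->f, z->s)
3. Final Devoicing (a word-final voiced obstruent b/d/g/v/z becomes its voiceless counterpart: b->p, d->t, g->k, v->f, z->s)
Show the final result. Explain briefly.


Starting form: 'fikgedfap'
Rule 1: Vowel Harmony: all vowels become 'i' (matching first vowel). 'fikgedfap' -> 'fikgidfip'
Rule 2: Consonant Assimilation: voiced obstruent before voiceless consonant becomes voiceless ('df' -> 'tf'). 'fikgidfip' -> 'fikgitfip'
Rule 3: Final Devoicing: final consonant 'p' is not one of the voiced obstruents b/d/g/v/z. No change.
Final form: 'fikgitfip'

fikgitfip


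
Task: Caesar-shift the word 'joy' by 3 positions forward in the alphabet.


Shift each letter by 3: j -> m, o -> r, y -> b. Result: 'mrb'.

mrb


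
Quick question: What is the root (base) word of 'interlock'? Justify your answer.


Remove prefix 'inter' from 'interlock' to get root 'lock'.

lock


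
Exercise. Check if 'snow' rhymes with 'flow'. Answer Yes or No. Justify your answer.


Rime (stressed vowel + following sounds) of 'snow': -ow = /oʊ/
Rime of 'flow': -ow = /oʊ/
/oʊ/ and /oʊ/ are the same ending sound, so the words rhyme.

Yes


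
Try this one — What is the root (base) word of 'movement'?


Remove suffix '-ment' from 'movement' to get root 'move'.

move


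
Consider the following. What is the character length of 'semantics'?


Spell out 'semantics' and number each letter: s(1), e(2), m(3), a(4), n(5), t(6), i(7), c(8), s(9). Total: 9 letters.

9


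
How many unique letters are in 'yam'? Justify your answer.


Unique letters in 'yam': {a, m, y} = 3 distinct letters.

3


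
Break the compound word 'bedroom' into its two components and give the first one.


Split 'bedroom' into 'bed' + 'room'. The first part is 'bed'.

bed


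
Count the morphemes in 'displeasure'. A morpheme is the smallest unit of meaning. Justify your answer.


Decomposition: dis- (prefix) + please (root) + -ure (suffix) = 3 morpheme(s)

3 morphemes


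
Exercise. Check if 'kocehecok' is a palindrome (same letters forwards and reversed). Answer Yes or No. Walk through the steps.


Forward: 'kocehecok'
Reversed: 'kocehecok'
They are identical.

Yes


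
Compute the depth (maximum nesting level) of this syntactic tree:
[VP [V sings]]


Count bracket nesting levels:
'[' at pos 0: depth = 1
'[' at pos 4: depth = 2
Maximum depth reached: 2

2


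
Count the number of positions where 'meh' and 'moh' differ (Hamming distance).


Alignment:
Position 1: 'm' vs 'm' = match
Position 2: 'e' vs 'o' = DIFFER
Position 3: 'h' vs 'h' = match
Total differences: 1

1


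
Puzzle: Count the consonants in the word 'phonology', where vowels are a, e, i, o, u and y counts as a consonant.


Consonants in 'phonology': p, h, n, l, g, y = 6 consonants.

6


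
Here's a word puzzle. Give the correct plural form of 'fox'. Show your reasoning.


Apply rule: Add -es (sibilant/fricative ending). 'fox' becomes 'foxes'.

foxes


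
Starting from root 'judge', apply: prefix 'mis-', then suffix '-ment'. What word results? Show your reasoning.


Step 1: Add prefix 'mis-' to 'judge' = 'misjudge'
Step 2: Add suffix '-ment' to 'misjudge' = 'misjudgment'

misjudgment


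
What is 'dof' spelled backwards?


Reverse 'dof' character by character: 'fod'.

fod


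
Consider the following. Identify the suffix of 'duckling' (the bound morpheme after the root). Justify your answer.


The word 'duckling' = 'duck' (root) + '-ling' (suffix). The suffix is '-ling'.

ling


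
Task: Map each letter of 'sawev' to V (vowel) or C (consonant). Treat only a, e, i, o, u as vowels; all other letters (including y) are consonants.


Letter mapping: s = C, a = V, w = C, e = V, v = C.

CVCVC


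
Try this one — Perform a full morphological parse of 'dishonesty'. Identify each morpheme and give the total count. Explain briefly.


Step 1: Identify prefix: 'dis' (meaning: not/apart)
Step 2: Identify root: 'honest'
Step 3: Identify suffix(es): 'y'
Decomposition: dis- (prefix: not/apart) + honest (root) + -y (suffix: quality)
Total morphemes: 3

3 morphemes (dis- (prefix: not/apart) + honest (root) + -y (suffix: quality))


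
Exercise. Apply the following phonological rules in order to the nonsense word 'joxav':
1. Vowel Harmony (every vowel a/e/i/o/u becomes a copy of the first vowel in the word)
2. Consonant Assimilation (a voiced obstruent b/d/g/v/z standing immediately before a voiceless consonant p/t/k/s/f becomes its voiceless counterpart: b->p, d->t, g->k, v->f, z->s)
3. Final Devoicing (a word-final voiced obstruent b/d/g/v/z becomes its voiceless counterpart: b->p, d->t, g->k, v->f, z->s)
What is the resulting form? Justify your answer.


Starting form: 'joxav'
Rule 1: Vowel Harmony: all vowels become 'o' (matching first vowel). 'joxav' -> 'joxov'
Rule 2: Consonant Assimilation: no voiced obstruent (b/d/g/v/z) stands immediately before a voiceless consonant (p/t/k/s/f). No change.
Rule 3: Final Devoicing: word-final voiced obstruent 'v' becomes voiceless 'f'. 'joxov' -> 'joxof'
Final form: 'joxof'

joxof


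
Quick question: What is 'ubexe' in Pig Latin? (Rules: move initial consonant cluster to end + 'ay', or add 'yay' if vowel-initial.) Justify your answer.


'ubexe' starts with a vowel, so add 'yay': 'ubexeyay'.

ubexeyay


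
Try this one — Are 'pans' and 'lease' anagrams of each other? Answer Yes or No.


Sorted letters of 'pans': 'anps'
Sorted letters of 'lease': 'aeels'
They do not match.

No


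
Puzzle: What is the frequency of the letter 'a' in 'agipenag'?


Letter 'a' in 'agipenag': found at position(s) 1, 7 = 2 occurrence(s).

2


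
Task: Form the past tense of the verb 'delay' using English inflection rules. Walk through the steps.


Apply rule: Add -ed. 'delay' becomes 'delayed'.

delayed


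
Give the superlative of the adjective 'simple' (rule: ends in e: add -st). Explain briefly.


Apply superlative formation (ends in e: add -st): 'simple' -> 'simplest'.

simplest


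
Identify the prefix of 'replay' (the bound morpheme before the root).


The word 'replay' = 're' (prefix) + 'play' (root). The prefix is 're'.

re


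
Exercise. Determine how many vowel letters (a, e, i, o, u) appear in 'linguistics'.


Vowels in 'linguistics': i, u, i, i = 4 vowels.

4


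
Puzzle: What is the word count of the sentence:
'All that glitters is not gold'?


Split into words: All | that | glitters | is | not | gold = 6 words.

6


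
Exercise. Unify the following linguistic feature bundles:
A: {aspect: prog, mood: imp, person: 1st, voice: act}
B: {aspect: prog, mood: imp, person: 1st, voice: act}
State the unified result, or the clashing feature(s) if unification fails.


Compare features:
aspect: A=prog vs B=prog -> unified: prog
mood: A=imp vs B=imp -> unified: imp
person: A=1st vs B=1st -> unified: 1st
voice: A=act vs B=act -> unified: act
No clashes found.

Unified: {aspect: prog, mood: imp, person: 1st, voice: act}


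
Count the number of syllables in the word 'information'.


Break 'information' into syllables: in-for-ma-tion -> in | for | ma | tion = 4 syllables

4 syllables


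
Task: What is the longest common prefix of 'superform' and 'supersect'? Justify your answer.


Compare from the start: 5 characters match: 'super'. Mismatch at position 6: 'f' vs 's'.

super


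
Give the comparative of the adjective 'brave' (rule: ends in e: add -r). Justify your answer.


Apply comparative formation (ends in e: add -r): 'brave' -> 'braver'.

braver


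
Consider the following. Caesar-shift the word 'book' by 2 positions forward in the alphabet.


Shift each letter by 2: b -> d, o -> q, o -> q, k -> m. Result: 'dqqm'.

dqqm


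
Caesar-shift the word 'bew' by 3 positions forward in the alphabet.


Shift each letter by 3: b -> e, e -> h, w -> z. Result: 'ehz'.

ehz


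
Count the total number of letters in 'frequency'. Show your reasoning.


Spell out 'frequency' and number each letter: f(1), r(2), e(3), q(4), u(5), e(6), n(7), c(8), y(9). Total: 9 letters.

9


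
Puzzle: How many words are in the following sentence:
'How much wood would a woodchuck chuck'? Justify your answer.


Split into words: How | much | wood | would | a | woodchuck | chuck = 7 words.

7


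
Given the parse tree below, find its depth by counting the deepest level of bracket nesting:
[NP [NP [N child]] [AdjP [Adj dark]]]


Count bracket nesting levels:
'[' at pos 0: depth = 1
'[' at pos 4: depth = 2
'[' at pos 8: depth = 3
'[' at pos 19: depth = 2
'[' at pos 25: depth = 3
Maximum depth reached: 3

3


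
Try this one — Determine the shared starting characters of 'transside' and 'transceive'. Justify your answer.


Compare from the start: 5 characters match: 'trans'. Mismatch at position 6: 's' vs 'c'.

trans


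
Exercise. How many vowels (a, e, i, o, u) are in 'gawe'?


Vowels in 'gawe': a, e = 2 vowels.

2


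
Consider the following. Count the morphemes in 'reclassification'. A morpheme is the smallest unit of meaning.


Decomposition: re- (prefix) + class (root) + -ify (suffix) + -ation (suffix) = 4 morpheme(s)

4 morphemes


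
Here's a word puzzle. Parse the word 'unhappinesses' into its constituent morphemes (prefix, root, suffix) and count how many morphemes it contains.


Step 1: Identify prefix: 'un' (meaning: not/reverse)
Step 2: Identify root: 'happy'
Step 3: Identify suffix(es): 'ness, es'
Decomposition: un- (prefix: not/reverse) + happy (root) + -ness (suffix: state of) + -es (plural)
Total morphemes: 4

4 morphemes (un- (prefix: not/reverse) + happy (root) + -ness (suffix: state of) + -es (plural))


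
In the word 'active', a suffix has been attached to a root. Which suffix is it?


The word 'active' = 'act' (root) + '-ive' (suffix). The suffix is '-ive'.

ive


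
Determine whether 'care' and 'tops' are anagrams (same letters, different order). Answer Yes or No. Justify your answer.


Sorted letters of 'care': 'acer'
Sorted letters of 'tops': 'opst'
They do not match.

No


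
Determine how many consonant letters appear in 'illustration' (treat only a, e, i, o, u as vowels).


Consonants in 'illustration': l, l, s, t, r, t, n = 7 consonants.

7


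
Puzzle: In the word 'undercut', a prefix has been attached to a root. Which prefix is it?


The word 'undercut' = 'under' (prefix) + 'cut' (root). The prefix is 'under'.

under


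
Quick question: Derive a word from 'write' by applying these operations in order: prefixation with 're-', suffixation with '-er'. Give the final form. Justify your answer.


Step 1: Add prefix 're-' to 'write' = 'rewrite'
Step 2: Add suffix '-er' to 'rewrite' = 'rewriter'

rewriter


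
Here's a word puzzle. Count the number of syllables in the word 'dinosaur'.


Break 'dinosaur' into syllables: di-no-saur -> di | no | saur = 3 syllables

3 syllables


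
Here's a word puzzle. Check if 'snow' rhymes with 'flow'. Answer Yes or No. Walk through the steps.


Rime (stressed vowel + following sounds) of 'snow': -ow = /oʊ/
Rime of 'flow': -ow = /oʊ/
/oʊ/ and /oʊ/ are the same ending sound, so the words rhyme.

Yes


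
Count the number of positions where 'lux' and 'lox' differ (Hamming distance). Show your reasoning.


Alignment:
Position 1: 'l' vs 'l' = match
Position 2: 'u' vs 'o' = DIFFER
Position 3: 'x' vs 'x' = match
Total differences: 1

1


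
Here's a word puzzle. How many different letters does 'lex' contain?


Unique letters in 'lex': {e, l, x} = 3 distinct letters.

3


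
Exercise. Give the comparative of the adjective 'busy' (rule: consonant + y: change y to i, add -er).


Apply comparative formation (consonant + y: change y to i, add -er): 'busy' -> 'busier'.

busier


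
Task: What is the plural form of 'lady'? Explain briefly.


Apply rule: Change -y to -ies (consonant + y). 'lady' becomes 'ladies'.

ladies


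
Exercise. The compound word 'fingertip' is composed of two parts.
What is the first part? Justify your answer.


Split 'fingertip' into 'finger' + 'tip'. The first part is 'finger'.

finger


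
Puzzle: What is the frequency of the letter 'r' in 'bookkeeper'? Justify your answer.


Letter 'r' in 'bookkeeper': found at position(s) 10 = 1 occurrence(s).

1


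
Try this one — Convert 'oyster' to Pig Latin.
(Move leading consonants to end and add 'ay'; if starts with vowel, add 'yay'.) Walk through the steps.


'oyster' starts with a vowel, so add 'yay': 'oysteryay'.

oysteryay


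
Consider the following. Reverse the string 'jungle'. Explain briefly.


Reverse 'jungle' character by character: 'elgnuj'.

elgnuj


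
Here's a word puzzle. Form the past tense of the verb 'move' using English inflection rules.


Apply rule: Add -d (word ends in -e). 'move' becomes 'moved'.

moved


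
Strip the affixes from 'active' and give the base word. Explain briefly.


Remove suffix '-ive' from 'active' to get root 'act'.

act


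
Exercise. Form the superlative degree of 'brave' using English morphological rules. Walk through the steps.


Apply superlative formation (ends in e: add -st): 'brave' -> 'bravest'.

bravest


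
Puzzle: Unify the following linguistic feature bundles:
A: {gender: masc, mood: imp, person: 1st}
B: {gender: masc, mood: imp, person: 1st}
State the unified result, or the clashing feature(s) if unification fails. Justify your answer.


Compare features:
gender: A=masc vs B=masc -> unified: masc
mood: A=imp vs B=imp -> unified: imp
person: A=1st vs B=1st -> unified: 1st
No clashes found.

Unified: {gender: masc, mood: imp, person: 1st}


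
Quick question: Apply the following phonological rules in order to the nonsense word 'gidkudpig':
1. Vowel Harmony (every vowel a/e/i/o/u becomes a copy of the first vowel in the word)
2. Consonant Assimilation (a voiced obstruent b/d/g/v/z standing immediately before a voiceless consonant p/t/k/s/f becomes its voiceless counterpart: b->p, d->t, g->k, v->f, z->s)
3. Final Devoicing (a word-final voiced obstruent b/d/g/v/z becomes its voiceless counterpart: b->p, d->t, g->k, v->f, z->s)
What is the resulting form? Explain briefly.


Starting form: 'gidkudpig'
Rule 1: Vowel Harmony: all vowels become 'i' (matching first vowel). 'gidkudpig' -> 'gidkidpig'
Rule 2: Consonant Assimilation: voiced obstruent before voiceless consonant becomes voiceless ('dk' -> 'tk', 'dp' -> 'tp'). 'gidkidpig' -> 'gitkitpig'
Rule 3: Final Devoicing: word-final voiced obstruent 'g' becomes voiceless 'k'. 'gitkitpig' -> 'gitkitpik'
Final form: 'gitkitpik'

gitkitpik


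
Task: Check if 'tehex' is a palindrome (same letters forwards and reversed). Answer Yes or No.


Forward: 'tehex'
Reversed: 'xehet'
They differ.

No


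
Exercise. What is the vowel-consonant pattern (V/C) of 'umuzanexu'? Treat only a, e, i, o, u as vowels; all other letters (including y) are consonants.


Letter mapping: u = V, m = C, u = V, z = C, a = V, n = C, e = V, x = C, u = V.

VCVCVCVCV


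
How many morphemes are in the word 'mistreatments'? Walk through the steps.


Decomposition: mis- (prefix) + treat (root) + -ment (suffix) + -s (plural) = 4 morpheme(s)

4 morphemes


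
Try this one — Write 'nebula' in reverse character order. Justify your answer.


Reverse 'nebula' character by character: 'aluben'.

aluben


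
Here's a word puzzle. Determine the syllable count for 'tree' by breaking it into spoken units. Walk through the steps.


Break 'tree' into syllables: tree -> tree = 1 syllable

1 syllable


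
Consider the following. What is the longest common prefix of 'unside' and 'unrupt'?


Compare from the start: 2 characters match: 'un'. Mismatch at position 3: 's' vs 'r'.

un


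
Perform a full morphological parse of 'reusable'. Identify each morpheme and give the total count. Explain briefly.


Step 1: Identify prefix: 're' (meaning: again)
Step 2: Identify root: 'use'
Step 3: Identify suffix(es): 'able'
Decomposition: re- (prefix: again) + use (root) + -able (suffix: capable of)
Total morphemes: 3

3 morphemes (re- (prefix: again) + use (root) + -able (suffix: capable of))


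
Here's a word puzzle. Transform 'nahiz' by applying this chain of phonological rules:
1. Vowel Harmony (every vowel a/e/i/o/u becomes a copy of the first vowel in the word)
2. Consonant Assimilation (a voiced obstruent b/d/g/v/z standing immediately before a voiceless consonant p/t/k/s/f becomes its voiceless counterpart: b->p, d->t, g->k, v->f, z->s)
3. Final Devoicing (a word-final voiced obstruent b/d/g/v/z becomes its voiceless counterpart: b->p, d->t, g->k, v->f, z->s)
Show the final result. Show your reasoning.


Starting form: 'nahiz'
Rule 1: Vowel Harmony: all vowels become 'a' (matching first vowel). 'nahiz' -> 'nahaz'
Rule 2: Consonant Assimilation: no voiced obstruent (b/d/g/v/z) stands immediately before a voiceless consonant (p/t/k/s/f). No change.
Rule 3: Final Devoicing: word-final voiced obstruent 'z' becomes voiceless 's'. 'nahaz' -> 'nahas'
Final form: 'nahas'

nahas


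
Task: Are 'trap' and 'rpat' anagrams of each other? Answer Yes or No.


Sorted letters of 'trap': 'aprt'
Sorted letters of 'rpat': 'aprt'
They match.

Yes


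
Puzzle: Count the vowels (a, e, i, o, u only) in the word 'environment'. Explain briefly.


Vowels in 'environment': e, i, o, e = 4 vowels.

4


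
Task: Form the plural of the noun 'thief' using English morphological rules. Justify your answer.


Apply rule: Change -f to -ves. 'thief' becomes 'thieves'.

thieves


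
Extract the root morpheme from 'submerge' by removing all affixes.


Remove prefix 'sub' from 'submerge' to get root 'merge'.

merge


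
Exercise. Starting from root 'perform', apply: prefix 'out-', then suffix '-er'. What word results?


Step 1: Add prefix 'out-' to 'perform' = 'outperform'
Step 2: Add suffix '-er' to 'outperform' = 'outperformer'

outperformer


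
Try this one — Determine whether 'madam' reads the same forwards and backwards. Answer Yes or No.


Forward: 'madam'
Reversed: 'madam'
They are identical.

Yes


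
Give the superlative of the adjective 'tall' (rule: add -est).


Apply superlative formation (add -est): 'tall' -> 'tallest'.

tallest


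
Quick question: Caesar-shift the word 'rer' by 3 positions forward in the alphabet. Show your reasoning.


Shift each letter by 3: r -> u, e -> h, r -> u. Result: 'uhu'.

uhu


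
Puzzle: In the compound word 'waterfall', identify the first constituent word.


Split 'waterfall' into 'water' + 'fall'. The first part is 'water'.

water


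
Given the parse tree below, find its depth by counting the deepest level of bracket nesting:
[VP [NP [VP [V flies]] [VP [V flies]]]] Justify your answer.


Count bracket nesting levels:
'[' at pos 0: depth = 1
'[' at pos 4: depth = 2
'[' at pos 8: depth = 3
'[' at pos 12: depth = 4
'[' at pos 23: depth = 3
'[' at pos 27: depth = 4
Maximum depth reached: 4

4


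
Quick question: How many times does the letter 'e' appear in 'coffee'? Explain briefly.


Letter 'e' in 'coffee': found at position(s) 5, 6 = 2 occurrence(s).

2


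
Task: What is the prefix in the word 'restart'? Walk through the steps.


The word 'restart' = 're' (prefix) + 'start' (root). The prefix is 're'.

re


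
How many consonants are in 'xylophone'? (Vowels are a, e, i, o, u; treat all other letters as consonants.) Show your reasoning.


Consonants in 'xylophone': x, y, l, p, h, n = 6 consonants.

6


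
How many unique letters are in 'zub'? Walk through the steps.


Unique letters in 'zub': {b, u, z} = 3 distinct letters.

3


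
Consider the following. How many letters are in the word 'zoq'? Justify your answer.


Spell out 'zoq' and number each letter: z(1), o(2), q(3). Total: 3 letters.

3


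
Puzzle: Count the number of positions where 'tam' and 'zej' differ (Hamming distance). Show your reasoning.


Alignment:
Position 1: 't' vs 'z' = DIFFER
Position 2: 'a' vs 'e' = DIFFER
Position 3: 'm' vs 'j' = DIFFER
Total differences: 3

3


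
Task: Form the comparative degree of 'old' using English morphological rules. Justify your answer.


Apply comparative formation (add -er): 'old' -> 'older'.

older


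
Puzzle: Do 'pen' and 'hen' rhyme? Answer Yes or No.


Rime (stressed vowel + following sounds) of 'pen': -en = /ɛn/
Rime of 'hen': -en = /ɛn/
/ɛn/ and /ɛn/ are the same ending sound, so the words rhyme.

Yes


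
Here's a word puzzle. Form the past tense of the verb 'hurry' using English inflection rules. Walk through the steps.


Apply rule: Change -y to -ied. 'hurry' becomes 'hurried'.

hurried


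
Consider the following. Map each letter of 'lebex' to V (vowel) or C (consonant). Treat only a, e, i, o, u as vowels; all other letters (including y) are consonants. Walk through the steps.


Letter mapping: l = C, e = V, b = C, e = V, x = C.

CVCVC


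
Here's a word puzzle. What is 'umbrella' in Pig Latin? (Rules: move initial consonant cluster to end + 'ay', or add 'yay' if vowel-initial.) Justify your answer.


'umbrella' starts with a vowel, so add 'yay': 'umbrellayay'.

umbrellayay


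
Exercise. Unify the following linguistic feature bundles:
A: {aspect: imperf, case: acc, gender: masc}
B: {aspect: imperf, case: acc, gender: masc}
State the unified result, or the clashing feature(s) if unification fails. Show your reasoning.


Compare features:
aspect: A=imperf vs B=imperf -> unified: imperf
case: A=acc vs B=acc -> unified: acc
gender: A=masc vs B=masc -> unified: masc
No clashes found.

Unified: {aspect: imperf, case: acc, gender: masc}


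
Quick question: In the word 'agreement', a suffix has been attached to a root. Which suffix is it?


The word 'agreement' = 'agree' (root) + '-ment' (suffix). The suffix is '-ment'.

ment


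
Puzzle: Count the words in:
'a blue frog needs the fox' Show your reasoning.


Split into words: a | blue | frog | needs | the | fox = 6 words.

6


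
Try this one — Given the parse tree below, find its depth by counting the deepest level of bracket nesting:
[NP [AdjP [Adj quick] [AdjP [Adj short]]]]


Count bracket nesting levels:
'[' at pos 0: depth = 1
'[' at pos 4: depth = 2
'[' at pos 10: depth = 3
'[' at pos 22: depth = 3
'[' at pos 28: depth = 4
Maximum depth reached: 4

4


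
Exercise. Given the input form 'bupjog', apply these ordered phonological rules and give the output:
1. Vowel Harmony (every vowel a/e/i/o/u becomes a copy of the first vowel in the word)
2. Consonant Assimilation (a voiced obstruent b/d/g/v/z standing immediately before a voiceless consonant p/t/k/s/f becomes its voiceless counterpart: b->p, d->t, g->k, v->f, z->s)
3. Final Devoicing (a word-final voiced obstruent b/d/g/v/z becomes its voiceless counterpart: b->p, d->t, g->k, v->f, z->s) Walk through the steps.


Starting form: 'bupjog'
Rule 1: Vowel Harmony: all vowels become 'u' (matching first vowel). 'bupjog' -> 'bupjug'
Rule 2: Consonant Assimilation: no voiced obstruent (b/d/g/v/z) stands immediately before a voiceless consonant (p/t/k/s/f). No change.
Rule 3: Final Devoicing: word-final voiced obstruent 'g' becomes voiceless 'k'. 'bupjug' -> 'bupjuk'
Final form: 'bupjuk'

bupjuk


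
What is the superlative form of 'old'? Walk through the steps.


Apply superlative formation (add -est): 'old' -> 'oldest'.

oldest


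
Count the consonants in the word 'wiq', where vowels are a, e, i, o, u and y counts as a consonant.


Consonants in 'wiq': w, q = 2 consonants.

2


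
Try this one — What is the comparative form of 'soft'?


Apply comparative formation (add -er): 'soft' -> 'softer'.

softer


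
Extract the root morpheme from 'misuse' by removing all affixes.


Remove prefix 'mis' from 'misuse' to get root 'use'.

use


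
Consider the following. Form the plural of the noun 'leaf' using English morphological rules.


Apply rule: Change -f to -ves. 'leaf' becomes 'leaves'.

leaves


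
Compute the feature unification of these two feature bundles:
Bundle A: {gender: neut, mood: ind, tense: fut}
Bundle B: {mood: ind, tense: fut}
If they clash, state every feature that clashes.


Compare features:
gender: A=neut vs B=_ -> unified: neut
mood: A=ind vs B=ind -> unified: ind
tense: A=fut vs B=fut -> unified: fut
No clashes found.

Unified: {gender: neut, mood: ind, tense: fut}


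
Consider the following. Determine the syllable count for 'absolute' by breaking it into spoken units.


Break 'absolute' into syllables: ab-so-lute -> ab | so | lute = 3 syllables

3 syllables


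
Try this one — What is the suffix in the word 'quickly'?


The word 'quickly' = 'quick' (root) + '-ly' (suffix). The suffix is '-ly'.

ly


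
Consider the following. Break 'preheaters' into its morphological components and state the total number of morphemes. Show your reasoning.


Step 1: Identify prefix: 'pre' (meaning: before)
Step 2: Identify root: 'heat'
Step 3: Identify suffix(es): 'er, s'
Decomposition: pre- (prefix: before) + heat (root) + -er (suffix: one who) + -s (plural)
Total morphemes: 4

4 morphemes (pre- (prefix: before) + heat (root) + -er (suffix: one who) + -s (plural))


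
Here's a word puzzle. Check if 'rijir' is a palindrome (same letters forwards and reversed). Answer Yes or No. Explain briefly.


Forward: 'rijir'
Reversed: 'rijir'
They are identical.

Yes


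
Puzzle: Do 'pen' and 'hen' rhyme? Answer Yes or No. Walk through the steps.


Rime (stressed vowel + following sounds) of 'pen': -en = /ɛn/
Rime of 'hen': -en = /ɛn/
/ɛn/ and /ɛn/ are the same ending sound, so the words rhyme.

Yes


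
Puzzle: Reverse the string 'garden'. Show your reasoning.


Reverse 'garden' character by character: 'nedrag'.

nedrag


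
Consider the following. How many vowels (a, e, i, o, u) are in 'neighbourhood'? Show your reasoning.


Vowels in 'neighbourhood': e, i, o, u, o, o = 6 vowels.

6


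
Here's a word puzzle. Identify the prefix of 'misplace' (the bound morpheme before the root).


The word 'misplace' = 'mis' (prefix) + 'place' (root). The prefix is 'mis'.

mis


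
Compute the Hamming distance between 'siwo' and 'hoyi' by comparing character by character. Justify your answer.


Alignment:
Position 1: 's' vs 'h' = DIFFER
Position 2: 'i' vs 'o' = DIFFER
Position 3: 'w' vs 'y' = DIFFER
Position 4: 'o' vs 'i' = DIFFER
Total differences: 4

4


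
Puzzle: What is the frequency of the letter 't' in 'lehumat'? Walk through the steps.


Letter 't' in 'lehumat': found at position(s) 7 = 1 occurrence(s).

1


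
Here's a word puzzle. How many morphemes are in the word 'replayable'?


Decomposition: re- (prefix) + play (root) + -able (suffix) = 3 morpheme(s)

3 morphemes


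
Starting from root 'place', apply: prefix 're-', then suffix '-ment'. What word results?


Step 1: Add prefix 're-' to 'place' = 'replace'
Step 2: Add suffix '-ment' to 'replace' = 'replacement'

replacement


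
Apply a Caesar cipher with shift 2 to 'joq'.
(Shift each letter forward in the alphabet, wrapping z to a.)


Shift each letter by 2: j -> l, o -> q, q -> s. Result: 'lqs'.

lqs


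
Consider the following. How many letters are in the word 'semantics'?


Spell out 'semantics' and number each letter: s(1), e(2), m(3), a(4), n(5), t(6), i(7), c(8), s(9). Total: 9 letters.

9


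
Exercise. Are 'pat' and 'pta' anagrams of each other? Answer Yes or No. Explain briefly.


Sorted letters of 'pat': 'apt'
Sorted letters of 'pta': 'apt'
They match.

Yes


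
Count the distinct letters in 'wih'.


Unique letters in 'wih': {h, i, w} = 3 distinct letters.

3


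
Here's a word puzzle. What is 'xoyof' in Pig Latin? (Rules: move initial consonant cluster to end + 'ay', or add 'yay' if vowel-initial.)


'xoyof': move consonant cluster 'x' to end and add 'ay': 'oyofxay'.

oyofxay


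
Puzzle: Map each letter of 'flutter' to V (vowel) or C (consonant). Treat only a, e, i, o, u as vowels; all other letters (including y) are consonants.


Letter mapping: f = C, l = C, u = V, t = C, t = C, e = V, r = C.

CCVCCVC


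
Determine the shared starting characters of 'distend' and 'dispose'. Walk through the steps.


Compare from the start: 3 characters match: 'dis'. Mismatch at position 4: 't' vs 'p'.

dis


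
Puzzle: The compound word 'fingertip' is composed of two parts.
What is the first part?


Split 'fingertip' into 'finger' + 'tip'. The first part is 'finger'.

finger


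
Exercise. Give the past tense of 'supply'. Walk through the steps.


Apply rule: Change -y to -ied. 'supply' becomes 'supplied'.

supplied


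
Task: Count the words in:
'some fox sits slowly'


Split into words: some | fox | sits | slowly = 4 words.

4


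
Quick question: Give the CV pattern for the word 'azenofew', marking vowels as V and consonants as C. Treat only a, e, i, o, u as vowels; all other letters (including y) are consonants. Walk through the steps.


Letter mapping: a = V, z = C, e = V, n = C, o = V, f = C, e = V, w = C.

VCVCVCVC


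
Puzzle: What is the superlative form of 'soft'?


Apply superlative formation (add -est): 'soft' -> 'softest'.

softest


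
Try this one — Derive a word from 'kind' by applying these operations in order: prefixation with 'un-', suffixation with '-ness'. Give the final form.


Step 1: Add prefix 'un-' to 'kind' = 'unkind'
Step 2: Add suffix '-ness' to 'unkind' = 'unkindness'

unkindness


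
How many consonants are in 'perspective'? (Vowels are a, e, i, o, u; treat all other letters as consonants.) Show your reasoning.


Consonants in 'perspective': p, r, s, p, c, t, v = 7 consonants.

7


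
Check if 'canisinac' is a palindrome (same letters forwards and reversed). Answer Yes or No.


Forward: 'canisinac'
Reversed: 'canisinac'
They are identical.

Yes


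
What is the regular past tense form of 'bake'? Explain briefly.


Apply rule: Add -d (word ends in -e). 'bake' becomes 'baked'.

baked


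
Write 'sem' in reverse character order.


Reverse 'sem' character by character: 'mes'.

mes


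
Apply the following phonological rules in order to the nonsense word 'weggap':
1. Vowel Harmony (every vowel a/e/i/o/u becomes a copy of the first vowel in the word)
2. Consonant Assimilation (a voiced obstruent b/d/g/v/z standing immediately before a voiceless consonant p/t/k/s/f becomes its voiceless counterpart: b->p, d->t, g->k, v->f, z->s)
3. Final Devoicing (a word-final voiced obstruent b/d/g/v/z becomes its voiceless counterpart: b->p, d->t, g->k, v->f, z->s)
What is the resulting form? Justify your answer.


Starting form: 'weggap'
Rule 1: Vowel Harmony: all vowels become 'e' (matching first vowel). 'weggap' -> 'weggep'
Rule 2: Consonant Assimilation: no voiced obstruent (b/d/g/v/z) stands immediately before a voiceless consonant (p/t/k/s/f). No change.
Rule 3: Final Devoicing: final consonant 'p' is not one of the voiced obstruents b/d/g/v/z. No change.
Final form: 'weggep'

weggep


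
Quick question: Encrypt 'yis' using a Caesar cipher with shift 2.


Shift each letter by 2: y -> a, i -> k, s -> u. Result: 'aku'.

aku


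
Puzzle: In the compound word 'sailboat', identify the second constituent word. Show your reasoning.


Split 'sailboat' into 'sail' + 'boat'. The second part is 'boat'.

boat


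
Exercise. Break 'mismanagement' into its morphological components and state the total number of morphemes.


Step 1: Identify prefix: 'mis' (meaning: wrongly)
Step 2: Identify root: 'manage'
Step 3: Identify suffix(es): 'ment'
Decomposition: mis- (prefix: wrongly) + manage (root) + -ment (suffix: action/result)
Total morphemes: 3

3 morphemes (mis- (prefix: wrongly) + manage (root) + -ment (suffix: action/result))


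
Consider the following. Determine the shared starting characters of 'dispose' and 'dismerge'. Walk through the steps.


Compare from the start: 3 characters match: 'dis'. Mismatch at position 4: 'p' vs 'm'.

dis


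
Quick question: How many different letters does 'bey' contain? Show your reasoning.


Unique letters in 'bey': {b, e, y} = 3 distinct letters.

3


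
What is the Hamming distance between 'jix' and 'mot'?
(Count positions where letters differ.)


Alignment:
Position 1: 'j' vs 'm' = DIFFER
Position 2: 'i' vs 'o' = DIFFER
Position 3: 'x' vs 't' = DIFFER
Total differences: 3

3


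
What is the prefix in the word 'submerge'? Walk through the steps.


The word 'submerge' = 'sub' (prefix) + 'merge' (root). The prefix is 'sub'.

sub


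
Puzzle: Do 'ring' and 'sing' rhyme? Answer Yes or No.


Rime (stressed vowel + following sounds) of 'ring': -ing = /ɪŋ/
Rime of 'sing': -ing = /ɪŋ/
/ɪŋ/ and /ɪŋ/ are the same ending sound, so the words rhyme.

Yes


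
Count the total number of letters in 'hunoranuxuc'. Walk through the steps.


Spell out 'hunoranuxuc' and number each letter: h(1), u(2), n(3), o(4), r(5), a(6), n(7), u(8), x(9), u(10), c(11). Total: 11 letters.

11


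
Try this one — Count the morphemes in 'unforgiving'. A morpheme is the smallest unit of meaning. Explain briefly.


Decomposition: un- (prefix) + forgive (root) + -ing (suffix) = 3 morpheme(s)

3 morphemes


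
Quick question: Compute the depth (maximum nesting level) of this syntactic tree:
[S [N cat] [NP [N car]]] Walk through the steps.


Count bracket nesting levels:
'[' at pos 0: depth = 1
'[' at pos 3: depth = 2
'[' at pos 11: depth = 2
'[' at pos 15: depth = 3
Maximum depth reached: 3

3
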